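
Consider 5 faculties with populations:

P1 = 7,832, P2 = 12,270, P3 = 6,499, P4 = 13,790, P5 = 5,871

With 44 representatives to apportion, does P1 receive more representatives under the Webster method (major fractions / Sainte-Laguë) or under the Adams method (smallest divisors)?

Webster: P1 7, P2 12, P3 6, P4 13, P5 6.
Adams: P1 8, P2 11, P3 6, P4 13, P5 6.
P1 gets 7 under Webster and 8 under Adams.

Adams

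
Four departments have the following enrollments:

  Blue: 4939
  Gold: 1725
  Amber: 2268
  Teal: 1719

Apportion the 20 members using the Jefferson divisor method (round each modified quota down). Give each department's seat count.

Blue 10; Gold 3; Amber 4; Teal 3

Standard divisor 10651/20 ≈ 532.55; standard quotas: Blue 9.274, Gold 3.239, Amber 4.259, Teal 3.228.
Rounding down gives 9, 3, 4, 3 = 19 seats, so the divisor must be adjusted.
With modified divisor 470: modified quotas Blue 10.509, Gold 3.670, Amber 4.826, Teal 3.657.
Rounding down: Blue 10, Gold 3, Amber 4, Teal 3 (total 20).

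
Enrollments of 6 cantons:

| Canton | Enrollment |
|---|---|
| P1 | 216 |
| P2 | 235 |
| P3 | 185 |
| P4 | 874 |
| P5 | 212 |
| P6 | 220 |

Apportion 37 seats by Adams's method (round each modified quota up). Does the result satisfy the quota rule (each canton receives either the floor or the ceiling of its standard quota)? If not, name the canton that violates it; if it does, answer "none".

Standard quotas: P1 4.115, P2 4.477, P3 3.525, P4 16.652, P5 4.039, P6 4.192.
Adams allocation: P1 4, P2 5, P3 4, P4 16, P5 4, P6 4.
Every allocation lies between the lower and upper quota.

none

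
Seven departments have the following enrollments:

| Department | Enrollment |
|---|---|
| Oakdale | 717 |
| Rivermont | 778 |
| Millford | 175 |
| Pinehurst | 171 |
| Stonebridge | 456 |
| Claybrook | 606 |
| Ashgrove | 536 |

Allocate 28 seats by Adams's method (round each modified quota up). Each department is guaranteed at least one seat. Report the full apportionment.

Standard divisor 3439/28 ≈ 122.821; standard quotas: Oakdale 5.838, Rivermont 6.334, Millford 1.425, Pinehurst 1.392, Stonebridge 3.713, Claybrook 4.934, Ashgrove 4.364.
Rounding up gives 6, 7, 2, 2, 4, 5, 5 = 31 seats, so the divisor must be adjusted.
With modified divisor 150: modified quotas Oakdale 4.780, Rivermont 5.187, Millford 1.167, Pinehurst 1.140, Stonebridge 3.040, Claybrook 4.040, Ashgrove 3.573.
Rounding up: Oakdale 5, Rivermont 6, Millford 2, Pinehurst 2, Stonebridge 4, Claybrook 5, Ashgrove 4 (total 28).

Oakdale 5; Rivermont 6; Millford 2; Pinehurst 2; Stonebridge 4; Claybrook 5; Ashgrove 4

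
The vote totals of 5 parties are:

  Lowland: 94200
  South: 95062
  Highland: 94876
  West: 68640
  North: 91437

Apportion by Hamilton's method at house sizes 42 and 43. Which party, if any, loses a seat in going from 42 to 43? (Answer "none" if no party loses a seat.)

At 42 seats: Lowland 9, South 9, Highland 9, West 6, North 9.
At 43 seats: Lowland 9, South 9, Highland 9, West 7, North 9.
No party's allocation decreased.

none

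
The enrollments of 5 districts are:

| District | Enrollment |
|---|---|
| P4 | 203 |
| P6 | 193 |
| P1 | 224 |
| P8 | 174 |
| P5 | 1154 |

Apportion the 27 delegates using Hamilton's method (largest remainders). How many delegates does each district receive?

Total 1948; standard divisor 1948/27 ≈ 72.148.
Standard quotas: P4 2.814, P6 2.675, P1 3.105, P8 2.412, P5 15.995.
Lower quotas: P4 2, P6 2, P1 3, P8 2, P5 15 (sum 24, leaving 3 seats).
Remainders in descending order: P5 0.995, P4 0.814, P6 0.675, P8 0.412, P1 0.105.
The surplus seats go to P5, P4, P6.

P4=3; P6=3; P1=3; P8=2; P5=16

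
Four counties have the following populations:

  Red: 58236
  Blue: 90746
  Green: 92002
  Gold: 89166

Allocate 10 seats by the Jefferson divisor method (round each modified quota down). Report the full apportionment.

Red: 1, Blue: 3, Green: 3, Gold: 3

Standard divisor 330150/10 ≈ 33015; standard quotas: Red 1.764, Blue 2.749, Green 2.787, Gold 2.701.
Rounding down gives 1, 2, 2, 2 = 7 seats, so the divisor must be adjusted.
With modified divisor 29420: modified quotas Red 1.979, Blue 3.085, Green 3.127, Gold 3.031.
Rounding down: Red 1, Blue 3, Green 3, Gold 3 (total 10).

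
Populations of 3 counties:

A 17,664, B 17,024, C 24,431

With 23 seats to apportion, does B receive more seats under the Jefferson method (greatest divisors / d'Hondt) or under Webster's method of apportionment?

Jefferson: A 7, B 6, C 10.
Webster: A 7, B 7, C 9.
B gets 6 under Jefferson and 7 under Webster.

Webster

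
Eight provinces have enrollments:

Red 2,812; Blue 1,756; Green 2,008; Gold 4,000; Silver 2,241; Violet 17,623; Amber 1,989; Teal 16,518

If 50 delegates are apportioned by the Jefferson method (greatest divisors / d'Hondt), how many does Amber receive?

Standard divisor 48947/50 ≈ 978.94; standard quotas: Red 2.872, Blue 1.794, Green 2.051, Gold 4.086, Silver 2.289, Violet 18.002, Amber 2.032, Teal 16.873.
Rounding down gives 2, 1, 2, 4, 2, 18, 2, 16 = 47 seats, so the divisor must be adjusted.
With modified divisor 920: modified quotas Red 3.057, Blue 1.909, Green 2.183, Gold 4.348, Silver 2.436, Violet 19.155, Amber 2.162, Teal 17.954.
Rounding down: Red 3, Blue 1, Green 2, Gold 4, Silver 2, Violet 19, Amber 2, Teal 17 (total 50).
Amber receives 2.

2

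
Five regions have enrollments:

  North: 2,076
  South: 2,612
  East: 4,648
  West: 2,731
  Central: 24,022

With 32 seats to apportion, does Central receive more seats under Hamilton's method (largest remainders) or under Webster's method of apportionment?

Hamilton: North 2, South 2, East 4, West 3, Central 21.
Webster: North 2, South 2, East 4, West 2, Central 22.
Central gets 21 under Hamilton and 22 under Webster.

Webster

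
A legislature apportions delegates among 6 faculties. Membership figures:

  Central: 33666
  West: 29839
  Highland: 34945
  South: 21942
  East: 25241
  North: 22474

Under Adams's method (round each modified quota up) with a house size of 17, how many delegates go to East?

3

Standard divisor 168107/17 ≈ 9888.647; standard quotas: Central 3.405, West 3.018, Highland 3.534, South 2.219, East 2.553, North 2.273.
Rounding up gives 4, 4, 4, 3, 3, 3 = 21 seats, so the divisor must be adjusted.
With modified divisor 11400: modified quotas Central 2.953, West 2.617, Highland 3.065, South 1.925, East 2.214, North 1.971.
Rounding up: Central 3, West 3, Highland 4, South 2, East 3, North 2 (total 17).
East receives 3.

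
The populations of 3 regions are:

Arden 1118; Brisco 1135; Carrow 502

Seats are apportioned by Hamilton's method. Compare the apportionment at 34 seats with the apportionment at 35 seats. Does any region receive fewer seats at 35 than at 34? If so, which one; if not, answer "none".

At 34 seats: Arden 14, Brisco 14, Carrow 6.
At 35 seats: Arden 14, Brisco 15, Carrow 6.
No region's allocation decreased.

none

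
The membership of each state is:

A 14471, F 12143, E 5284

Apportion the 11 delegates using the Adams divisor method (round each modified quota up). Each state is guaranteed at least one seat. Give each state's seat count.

A=5, F=4, E=2

Standard divisor 31898/11 ≈ 2899.818; standard quotas: A 4.990, F 4.188, E 1.822.
Rounding up gives 5, 5, 2 = 12 seats, so the divisor must be adjusted.
With modified divisor 3300: modified quotas A 4.385, F 3.680, E 1.601.
Rounding up: A 5, F 4, E 2 (total 11).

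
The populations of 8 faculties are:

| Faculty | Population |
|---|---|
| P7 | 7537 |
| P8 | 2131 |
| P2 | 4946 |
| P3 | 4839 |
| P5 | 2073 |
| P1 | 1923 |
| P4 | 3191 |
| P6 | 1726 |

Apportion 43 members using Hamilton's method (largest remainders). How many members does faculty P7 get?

11

Standard divisor: 28366 ÷ 43 ≈ 659.674.
Standard quotas: P7 11.4253, P8 3.2304, P2 7.4976, P3 7.3354, P5 3.1425, P1 2.9151, P4 4.8372, P6 2.6164.
Lower quotas: P7 11, P8 3, P2 7, P3 7, P5 3, P1 2, P4 4, P6 2 (sum 39, leaving 4 seats).
Remainders in descending order: P1 0.9151, P4 0.8372, P6 0.6164, P2 0.4976, P7 0.4253, P3 0.3354, P8 0.2304, P5 0.1425.
The surplus seats go to P1, P4, P6, P2.
P7 receives 11.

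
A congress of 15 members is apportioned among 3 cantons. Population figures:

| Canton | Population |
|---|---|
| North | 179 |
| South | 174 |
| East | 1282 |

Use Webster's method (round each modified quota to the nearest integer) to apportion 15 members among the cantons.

Standard divisor 1635/15 ≈ 109; standard quotas: North 1.642, South 1.596, East 11.761.
Rounding to the nearest integer gives 2, 2, 12 = 16 seats, so the divisor must be adjusted.
With modified divisor 114: modified quotas North 1.570, South 1.526, East 11.246.
Rounding to the nearest integer: North 2, South 2, East 11 (total 15).

North: 2, South: 2, East: 11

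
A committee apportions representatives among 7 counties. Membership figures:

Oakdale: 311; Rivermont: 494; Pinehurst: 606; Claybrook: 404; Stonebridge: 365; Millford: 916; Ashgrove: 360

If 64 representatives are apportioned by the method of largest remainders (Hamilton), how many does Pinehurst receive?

Standard divisor: 3456 ÷ 64 = 54.
Standard quotas: Oakdale 5.759, Rivermont 9.148, Pinehurst 11.222, Claybrook 7.481, Stonebridge 6.759, Millford 16.963, Ashgrove 6.667.
Lower quotas: Oakdale 5, Rivermont 9, Pinehurst 11, Claybrook 7, Stonebridge 6, Millford 16, Ashgrove 6 (sum 60, leaving 4 seats).
Remainders in descending order: Millford 0.963, Oakdale 0.759, Stonebridge 0.759, Ashgrove 0.667, Claybrook 0.481, Pinehurst 0.222, Rivermont 0.148.
The surplus seats go to Millford, Oakdale, Stonebridge, Ashgrove.
Pinehurst receives 11.

11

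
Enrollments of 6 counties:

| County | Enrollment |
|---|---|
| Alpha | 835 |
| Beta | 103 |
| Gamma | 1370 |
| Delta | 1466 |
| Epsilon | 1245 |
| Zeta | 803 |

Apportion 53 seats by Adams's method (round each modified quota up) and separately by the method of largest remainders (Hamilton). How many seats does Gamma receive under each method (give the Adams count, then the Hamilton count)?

12 and 13

Adams: Alpha 8, Beta 1, Gamma 12, Delta 13, Epsilon 11, Zeta 8.
Hamilton: Alpha 8, Beta 1, Gamma 13, Delta 13, Epsilon 11, Zeta 7.
Gamma gets 12 under Adams and 13 under Hamilton.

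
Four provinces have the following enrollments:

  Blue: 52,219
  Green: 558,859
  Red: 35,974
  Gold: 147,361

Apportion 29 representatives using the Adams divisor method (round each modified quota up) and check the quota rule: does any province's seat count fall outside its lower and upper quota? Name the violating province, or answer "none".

Green

Standard quotas: Blue 1.906, Green 20.401, Red 1.313, Gold 5.379.
Adams allocation: Blue 2, Green 19, Red 2, Gold 6.
Green has quota 20.401 (lower 20, upper 21) but receives 19 — outside the quota interval.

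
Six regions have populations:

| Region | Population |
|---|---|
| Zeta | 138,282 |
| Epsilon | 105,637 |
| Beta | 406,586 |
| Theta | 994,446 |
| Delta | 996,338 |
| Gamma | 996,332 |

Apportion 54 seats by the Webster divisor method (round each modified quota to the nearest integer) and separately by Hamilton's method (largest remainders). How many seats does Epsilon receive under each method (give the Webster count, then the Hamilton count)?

Webster: Zeta 2, Epsilon 2, Beta 6, Theta 14, Delta 15, Gamma 15.
Hamilton: Zeta 2, Epsilon 1, Beta 6, Theta 15, Delta 15, Gamma 15.
Epsilon gets 2 under Webster and 1 under Hamilton.

2 and 1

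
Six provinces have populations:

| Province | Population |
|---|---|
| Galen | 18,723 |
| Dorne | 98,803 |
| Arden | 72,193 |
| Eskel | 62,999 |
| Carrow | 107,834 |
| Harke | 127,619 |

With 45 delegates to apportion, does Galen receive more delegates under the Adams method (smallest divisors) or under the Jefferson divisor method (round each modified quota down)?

Adams

Adams: Galen 2, Dorne 9, Arden 7, Eskel 6, Carrow 10, Harke 11.
Jefferson: Galen 1, Dorne 9, Arden 7, Eskel 6, Carrow 10, Harke 12.
Galen gets 2 under Adams and 1 under Jefferson.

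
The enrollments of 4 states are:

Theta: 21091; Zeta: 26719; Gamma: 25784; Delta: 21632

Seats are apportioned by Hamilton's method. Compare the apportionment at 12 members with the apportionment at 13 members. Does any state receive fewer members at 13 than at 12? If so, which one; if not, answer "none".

none

At 12 seats: Theta 3, Zeta 3, Gamma 3, Delta 3.
At 13 seats: Theta 3, Zeta 4, Gamma 3, Delta 3.
No state's allocation decreased.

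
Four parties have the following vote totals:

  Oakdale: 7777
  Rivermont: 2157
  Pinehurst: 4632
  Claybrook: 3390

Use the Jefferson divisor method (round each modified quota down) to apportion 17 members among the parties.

Oakdale=8, Rivermont=2, Pinehurst=4, Claybrook=3

Standard divisor 17956/17 ≈ 1056.235; standard quotas: Oakdale 7.363, Rivermont 2.042, Pinehurst 4.385, Claybrook 3.210.
Rounding down gives 7, 2, 4, 3 = 16 seats, so the divisor must be adjusted.
With modified divisor 950: modified quotas Oakdale 8.186, Rivermont 2.271, Pinehurst 4.876, Claybrook 3.568.
Rounding down: Oakdale 8, Rivermont 2, Pinehurst 4, Claybrook 3 (total 17).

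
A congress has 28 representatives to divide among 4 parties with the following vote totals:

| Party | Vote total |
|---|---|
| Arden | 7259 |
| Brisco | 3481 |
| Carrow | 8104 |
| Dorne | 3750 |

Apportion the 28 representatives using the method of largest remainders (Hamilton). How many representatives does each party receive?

Arden 9, Brisco 4, Carrow 10, Dorne 5

The standard divisor is 22594/28 ≈ 806.929.
Standard quotas: Arden 8.9958, Brisco 4.3139, Carrow 10.0430, Dorne 4.6473.
Lower quotas: Arden 8, Brisco 4, Carrow 10, Dorne 4 (sum 26, leaving 2 seats).
Remainders in descending order: Arden 0.9958, Dorne 0.6473, Brisco 0.3139, Carrow 0.0430.
Largest remainders: Arden, Dorne receive the extra seats.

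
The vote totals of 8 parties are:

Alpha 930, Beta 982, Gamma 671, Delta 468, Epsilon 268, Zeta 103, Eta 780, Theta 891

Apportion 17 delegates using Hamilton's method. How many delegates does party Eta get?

3

The standard divisor is 5093/17 ≈ 299.588.
Standard quotas: Alpha 3.104, Beta 3.278, Gamma 2.240, Delta 1.562, Epsilon 0.895, Zeta 0.344, Eta 2.604, Theta 2.974.
Lower quotas: Alpha 3, Beta 3, Gamma 2, Delta 1, Epsilon 0, Zeta 0, Eta 2, Theta 2 (sum 13, leaving 4 seats).
Remainders in descending order: Theta 0.974, Epsilon 0.895, Eta 0.604, Delta 0.562, Zeta 0.344, Beta 0.278, Gamma 0.240, Alpha 0.104.
The surplus seats go to Theta, Epsilon, Eta, Delta.
Eta receives 3.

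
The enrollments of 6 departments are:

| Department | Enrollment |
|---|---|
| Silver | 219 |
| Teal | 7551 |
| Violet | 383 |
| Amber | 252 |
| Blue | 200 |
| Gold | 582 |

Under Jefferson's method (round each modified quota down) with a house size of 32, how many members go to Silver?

Standard divisor 9187/32 ≈ 287.094; standard quotas: Silver 0.763, Teal 26.302, Violet 1.334, Amber 0.878, Blue 0.697, Gold 2.027.
Rounding down gives 0, 26, 1, 0, 0, 2 = 29 seats, so the divisor must be adjusted.
With modified divisor 260: modified quotas Silver 0.842, Teal 29.042, Violet 1.473, Amber 0.969, Blue 0.769, Gold 2.238.
Rounding down: Silver 0, Teal 29, Violet 1, Amber 0, Blue 0, Gold 2 (total 32).
Silver receives 0.

0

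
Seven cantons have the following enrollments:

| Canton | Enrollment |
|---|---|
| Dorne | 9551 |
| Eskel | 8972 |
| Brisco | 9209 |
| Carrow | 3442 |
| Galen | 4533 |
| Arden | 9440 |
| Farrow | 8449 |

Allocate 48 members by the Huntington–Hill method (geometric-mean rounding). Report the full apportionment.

With divisor 1119: modified quotas Dorne 8.535, Eskel 8.018, Brisco 8.230, Carrow 3.076, Galen 4.051, Arden 8.436, Farrow 7.550.
Geometric-mean thresholds: Dorne √(8·9)=8.485, Eskel √(8·9)=8.485, Brisco √(8·9)=8.485, Carrow √(3·4)=3.464, Galen √(4·5)=4.472, Arden √(8·9)=8.485, Farrow √(7·8)=7.483.
Each quota rounded against its threshold gives Dorne 9, Eskel 8, Brisco 8, Carrow 3, Galen 4, Arden 8, Farrow 8 (total 48).

Dorne 9; Eskel 8; Brisco 8; Carrow 3; Galen 4; Arden 8; Farrow 8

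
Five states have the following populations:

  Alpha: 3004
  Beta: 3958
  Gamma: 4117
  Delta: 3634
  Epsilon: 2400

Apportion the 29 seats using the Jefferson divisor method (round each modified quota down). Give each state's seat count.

Standard divisor 17113/29 ≈ 590.103; standard quotas: Alpha 5.091, Beta 6.707, Gamma 6.977, Delta 6.158, Epsilon 4.067.
Rounding down gives 5, 6, 6, 6, 4 = 27 seats, so the divisor must be adjusted.
With modified divisor 540: modified quotas Alpha 5.563, Beta 7.330, Gamma 7.624, Delta 6.730, Epsilon 4.444.
Rounding down: Alpha 5, Beta 7, Gamma 7, Delta 6, Epsilon 4 (total 29).

Alpha=5; Beta=7; Gamma=7; Delta=6; Epsilon=4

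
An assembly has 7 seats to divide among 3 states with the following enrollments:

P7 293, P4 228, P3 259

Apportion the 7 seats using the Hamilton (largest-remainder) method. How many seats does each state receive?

P7: 3, P4: 2, P3: 2

Standard divisor: 780 ÷ 7 ≈ 111.429.
Standard quotas: P7 2.629, P4 2.046, P3 2.324.
Lower quotas: P7 2, P4 2, P3 2 (sum 6, leaving 1 seat).
Remainders in descending order: P7 0.629, P3 0.324, P4 0.046.
The surplus seat goes to P7.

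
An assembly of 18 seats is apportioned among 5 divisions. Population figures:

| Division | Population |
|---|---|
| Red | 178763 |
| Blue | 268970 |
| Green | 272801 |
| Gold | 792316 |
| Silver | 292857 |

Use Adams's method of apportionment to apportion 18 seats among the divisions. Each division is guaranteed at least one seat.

Standard divisor 1805707/18 ≈ 100317.056; standard quotas: Red 1.782, Blue 2.681, Green 2.719, Gold 7.898, Silver 2.919.
Rounding up gives 2, 3, 3, 8, 3 = 19 seats, so the divisor must be adjusted.
With modified divisor 122600: modified quotas Red 1.458, Blue 2.194, Green 2.225, Gold 6.463, Silver 2.389.
Rounding up: Red 2, Blue 3, Green 3, Gold 7, Silver 3 (total 18).

Red: 2; Blue: 3; Green: 3; Gold: 7; Silver: 3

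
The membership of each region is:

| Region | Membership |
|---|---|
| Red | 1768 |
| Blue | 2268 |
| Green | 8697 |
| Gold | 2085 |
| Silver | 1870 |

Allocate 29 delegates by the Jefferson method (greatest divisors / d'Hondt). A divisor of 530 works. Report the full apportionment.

Red: 3, Blue: 4, Green: 16, Gold: 3, Silver: 3

With modified divisor 530: modified quotas Red 3.336, Blue 4.279, Green 16.409, Gold 3.934, Silver 3.528.
Rounding down: Red 3, Blue 4, Green 16, Gold 3, Silver 3 (total 29).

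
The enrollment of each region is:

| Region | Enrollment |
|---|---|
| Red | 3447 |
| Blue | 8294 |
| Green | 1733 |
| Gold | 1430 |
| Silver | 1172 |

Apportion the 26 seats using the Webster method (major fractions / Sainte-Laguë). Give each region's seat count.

Standard divisor 16076/26 ≈ 618.308; standard quotas: Red 5.575, Blue 13.414, Green 2.803, Gold 2.313, Silver 1.895.
Rounding to the nearest integer gives Red 6, Blue 13, Green 3, Gold 2, Silver 2 — total 26, matching the house size, so no adjustment is needed.

Red=6, Blue=13, Green=3, Gold=2, Silver=2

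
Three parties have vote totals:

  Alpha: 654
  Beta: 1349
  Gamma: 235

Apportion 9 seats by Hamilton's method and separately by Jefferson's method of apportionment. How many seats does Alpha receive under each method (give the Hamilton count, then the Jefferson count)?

3 and 2

Hamilton: Alpha 3, Beta 5, Gamma 1.
Jefferson: Alpha 2, Beta 6, Gamma 1.
Alpha gets 3 under Hamilton and 2 under Jefferson.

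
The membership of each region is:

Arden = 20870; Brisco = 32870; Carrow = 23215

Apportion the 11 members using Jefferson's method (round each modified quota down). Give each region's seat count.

Arden 3; Brisco 5; Carrow 3

Standard divisor 76955/11 ≈ 6995.909; standard quotas: Arden 2.983, Brisco 4.698, Carrow 3.318.
Rounding down gives 2, 4, 3 = 9 seats, so the divisor must be adjusted.
With modified divisor 6200: modified quotas Arden 3.366, Brisco 5.302, Carrow 3.744.
Rounding down: Arden 3, Brisco 5, Carrow 3 (total 11).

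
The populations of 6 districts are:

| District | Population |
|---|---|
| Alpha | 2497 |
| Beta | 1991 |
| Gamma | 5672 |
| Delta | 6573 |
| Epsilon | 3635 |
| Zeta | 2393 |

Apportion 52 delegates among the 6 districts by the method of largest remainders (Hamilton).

Alpha=6; Beta=5; Gamma=13; Delta=15; Epsilon=8; Zeta=5

The standard divisor is 22761/52 ≈ 437.712.
Standard quotas: Alpha 5.7047, Beta 4.5487, Gamma 12.9583, Delta 15.0167, Epsilon 8.3046, Zeta 5.4671.
Lower quotas: Alpha 5, Beta 4, Gamma 12, Delta 15, Epsilon 8, Zeta 5 (sum 49, leaving 3 seats).
Remainders in descending order: Gamma 0.9583, Alpha 0.7047, Beta 0.5487, Zeta 0.4671, Epsilon 0.3046, Delta 0.0167.
The surplus seats go to Gamma, Alpha, Beta.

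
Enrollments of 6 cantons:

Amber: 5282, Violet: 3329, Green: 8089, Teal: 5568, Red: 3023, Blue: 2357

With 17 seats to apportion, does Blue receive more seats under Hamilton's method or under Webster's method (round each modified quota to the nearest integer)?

Hamilton: Amber 3, Violet 2, Green 5, Teal 3, Red 2, Blue 2.
Webster: Amber 3, Violet 2, Green 5, Teal 4, Red 2, Blue 1.
Blue gets 2 under Hamilton and 1 under Webster.

Hamilton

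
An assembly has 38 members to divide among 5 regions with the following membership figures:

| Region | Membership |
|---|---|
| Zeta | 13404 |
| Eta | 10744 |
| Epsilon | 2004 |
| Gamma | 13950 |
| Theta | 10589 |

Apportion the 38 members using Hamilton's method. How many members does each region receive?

Zeta 10, Eta 8, Epsilon 2, Gamma 10, Theta 8

Total 50691; standard divisor 50691/38 ≈ 1333.974.
Standard quotas: Zeta 10.0482, Eta 8.0541, Epsilon 1.5023, Gamma 10.4575, Theta 7.9379.
Lower quotas: Zeta 10, Eta 8, Epsilon 1, Gamma 10, Theta 7 (sum 36, leaving 2 seats).
Remainders in descending order: Theta 0.9379, Epsilon 0.5023, Gamma 0.4575, Eta 0.0541, Zeta 0.0482.
The surplus seats go to Theta, Epsilon.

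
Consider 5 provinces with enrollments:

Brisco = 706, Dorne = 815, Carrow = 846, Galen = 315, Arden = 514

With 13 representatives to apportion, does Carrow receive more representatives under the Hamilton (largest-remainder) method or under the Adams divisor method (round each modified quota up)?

Hamilton

Hamilton: Brisco 3, Dorne 3, Carrow 4, Galen 1, Arden 2.
Adams: Brisco 3, Dorne 3, Carrow 3, Galen 2, Arden 2.
Carrow gets 4 under Hamilton and 3 under Adams.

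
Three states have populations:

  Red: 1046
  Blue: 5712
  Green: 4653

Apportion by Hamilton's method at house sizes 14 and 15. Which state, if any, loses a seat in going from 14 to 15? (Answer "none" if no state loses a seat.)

none

At 14 seats: Red 1, Blue 7, Green 6.
At 15 seats: Red 1, Blue 8, Green 6.
No state's allocation decreased.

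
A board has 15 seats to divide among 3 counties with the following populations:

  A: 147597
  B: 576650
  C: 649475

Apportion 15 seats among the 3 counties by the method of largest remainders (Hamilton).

A 2; B 6; C 7

Total 1373722; standard divisor 1373722/15 ≈ 91581.467.
Standard quotas: A 1.6116, B 6.2966, C 7.0918.
Lower quotas: A 1, B 6, C 7 (sum 14, leaving 1 seat).
Remainders in descending order: A 0.6116, B 0.2966, C 0.0918.
The surplus seat goes to A.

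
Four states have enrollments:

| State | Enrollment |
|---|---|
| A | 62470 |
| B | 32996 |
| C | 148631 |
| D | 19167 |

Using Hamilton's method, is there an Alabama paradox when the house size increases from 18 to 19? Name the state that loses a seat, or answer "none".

D

At 18 seats: A 4, B 2, C 10, D 2.
At 19 seats: A 5, B 2, C 11, D 1.
D drops from 2 to 1.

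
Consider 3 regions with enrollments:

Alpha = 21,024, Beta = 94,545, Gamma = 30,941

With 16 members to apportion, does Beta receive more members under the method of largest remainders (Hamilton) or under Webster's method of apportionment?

Webster

Hamilton: Alpha 2, Beta 10, Gamma 4.
Webster: Alpha 2, Beta 11, Gamma 3.
Beta gets 10 under Hamilton and 11 under Webster.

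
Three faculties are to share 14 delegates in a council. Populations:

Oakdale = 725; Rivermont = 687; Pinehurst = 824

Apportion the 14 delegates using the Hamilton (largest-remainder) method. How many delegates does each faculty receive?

The standard divisor is 2236/14 ≈ 159.714.
Standard quotas: Oakdale 4.539, Rivermont 4.301, Pinehurst 5.159.
Lower quotas: Oakdale 4, Rivermont 4, Pinehurst 5 (sum 13, leaving 1 seat).
Remainders in descending order: Oakdale 0.539, Rivermont 0.301, Pinehurst 0.159.
Largest remainder: Oakdale receives the extra seat.

Oakdale 5; Rivermont 4; Pinehurst 5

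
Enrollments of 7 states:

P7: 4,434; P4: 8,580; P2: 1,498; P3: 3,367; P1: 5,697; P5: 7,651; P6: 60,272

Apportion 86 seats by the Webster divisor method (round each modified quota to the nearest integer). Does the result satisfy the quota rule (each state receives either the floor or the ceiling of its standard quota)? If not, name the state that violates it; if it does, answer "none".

P6

Standard quotas: P7 4.168, P4 8.064, P2 1.408, P3 3.165, P1 5.355, P5 7.191, P6 56.650.
Webster allocation: P7 4, P4 8, P2 1, P3 3, P1 5, P5 7, P6 58.
P6 has quota 56.650 (lower 56, upper 57) but receives 58 — outside the quota interval.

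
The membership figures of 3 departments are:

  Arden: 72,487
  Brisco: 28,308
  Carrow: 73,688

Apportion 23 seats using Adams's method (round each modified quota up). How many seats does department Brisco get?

Standard divisor 174483/23 ≈ 7586.217; standard quotas: Arden 9.555, Brisco 3.732, Carrow 9.713.
Rounding up gives 10, 4, 10 = 24 seats, so the divisor must be adjusted.
With modified divisor 8100: modified quotas Arden 8.949, Brisco 3.495, Carrow 9.097.
Rounding up: Arden 9, Brisco 4, Carrow 10 (total 23).
Brisco receives 4.

4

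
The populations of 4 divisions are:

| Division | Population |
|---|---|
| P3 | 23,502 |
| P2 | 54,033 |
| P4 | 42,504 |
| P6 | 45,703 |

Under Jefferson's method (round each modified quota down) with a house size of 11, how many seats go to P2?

Standard divisor 165742/11 ≈ 15067.455; standard quotas: P3 1.560, P2 3.586, P4 2.821, P6 3.033.
Rounding down gives 1, 3, 2, 3 = 9 seats, so the divisor must be adjusted.
With modified divisor 12600: modified quotas P3 1.865, P2 4.288, P4 3.373, P6 3.627.
Rounding down: P3 1, P2 4, P4 3, P6 3 (total 11).
P2 receives 4.

4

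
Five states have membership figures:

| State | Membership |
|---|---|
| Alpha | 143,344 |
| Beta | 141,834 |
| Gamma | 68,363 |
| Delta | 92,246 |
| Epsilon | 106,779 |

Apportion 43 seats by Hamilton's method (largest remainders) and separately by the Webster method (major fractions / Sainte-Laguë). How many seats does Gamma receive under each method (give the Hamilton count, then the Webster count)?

6 and 5

Hamilton: Alpha 11, Beta 11, Gamma 6, Delta 7, Epsilon 8.
Webster: Alpha 11, Beta 11, Gamma 5, Delta 7, Epsilon 9.
Gamma gets 6 under Hamilton and 5 under Webster.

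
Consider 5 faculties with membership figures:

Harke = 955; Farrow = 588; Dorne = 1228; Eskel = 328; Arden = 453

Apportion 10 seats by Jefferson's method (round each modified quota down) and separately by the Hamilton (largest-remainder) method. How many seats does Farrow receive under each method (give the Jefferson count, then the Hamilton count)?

Jefferson: Harke 3, Farrow 1, Dorne 4, Eskel 1, Arden 1.
Hamilton: Harke 3, Farrow 2, Dorne 3, Eskel 1, Arden 1.
Farrow gets 1 under Jefferson and 2 under Hamilton.

1 and 2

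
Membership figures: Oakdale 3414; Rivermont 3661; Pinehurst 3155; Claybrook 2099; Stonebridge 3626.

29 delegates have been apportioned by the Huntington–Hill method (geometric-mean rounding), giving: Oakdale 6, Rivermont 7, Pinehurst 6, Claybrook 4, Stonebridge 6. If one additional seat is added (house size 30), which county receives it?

Stonebridge

Priority for the next seat is population ÷ (√(s·(s+1))).
Priorities: Oakdale 526.792, Rivermont 489.222, Pinehurst 486.827, Claybrook 469.351, Stonebridge 559.504.
Highest priority: Stonebridge.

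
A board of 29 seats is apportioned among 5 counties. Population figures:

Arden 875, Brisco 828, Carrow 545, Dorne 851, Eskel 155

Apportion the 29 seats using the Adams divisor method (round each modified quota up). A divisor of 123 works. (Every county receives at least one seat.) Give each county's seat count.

Arden: 8, Brisco: 7, Carrow: 5, Dorne: 7, Eskel: 2

With modified divisor 123: modified quotas Arden 7.114, Brisco 6.732, Carrow 4.431, Dorne 6.919, Eskel 1.260.
Rounding up: Arden 8, Brisco 7, Carrow 5, Dorne 7, Eskel 2 (total 29).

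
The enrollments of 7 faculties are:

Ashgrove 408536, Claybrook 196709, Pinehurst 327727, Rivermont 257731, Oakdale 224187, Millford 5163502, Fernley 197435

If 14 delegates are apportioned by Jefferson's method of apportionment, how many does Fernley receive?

0

Standard divisor 6775827/14 ≈ 483987.643; standard quotas: Ashgrove 0.844, Claybrook 0.406, Pinehurst 0.677, Rivermont 0.533, Oakdale 0.463, Millford 10.669, Fernley 0.408.
Rounding down gives 0, 0, 0, 0, 0, 10, 0 = 10 seats, so the divisor must be adjusted.
With modified divisor 383000: modified quotas Ashgrove 1.067, Claybrook 0.514, Pinehurst 0.856, Rivermont 0.673, Oakdale 0.585, Millford 13.482, Fernley 0.515.
Rounding down: Ashgrove 1, Claybrook 0, Pinehurst 0, Rivermont 0, Oakdale 0, Millford 13, Fernley 0 (total 14).
Fernley receives 0.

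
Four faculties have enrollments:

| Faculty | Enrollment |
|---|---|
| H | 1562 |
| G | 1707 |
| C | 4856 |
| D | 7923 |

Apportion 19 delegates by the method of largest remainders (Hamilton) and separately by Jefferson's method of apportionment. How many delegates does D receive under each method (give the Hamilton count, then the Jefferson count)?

9 and 10

Hamilton: H 2, G 2, C 6, D 9.
Jefferson: H 1, G 2, C 6, D 10.
D gets 9 under Hamilton and 10 under Jefferson.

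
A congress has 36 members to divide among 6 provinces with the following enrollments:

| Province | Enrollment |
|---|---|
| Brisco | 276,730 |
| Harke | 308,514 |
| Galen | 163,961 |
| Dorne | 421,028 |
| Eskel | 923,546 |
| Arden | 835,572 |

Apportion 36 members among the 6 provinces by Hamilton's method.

Total 2929351; standard divisor 2929351/36 ≈ 81370.861.
Standard quotas: Brisco 3.4008, Harke 3.7915, Galen 2.0150, Dorne 5.1742, Eskel 11.3498, Arden 10.2687.
Lower quotas: Brisco 3, Harke 3, Galen 2, Dorne 5, Eskel 11, Arden 10 (sum 34, leaving 2 seats).
Remainders in descending order: Harke 0.7915, Brisco 0.4008, Eskel 0.3498, Arden 0.2687, Dorne 0.1742, Galen 0.0150.
The surplus seats go to Harke, Brisco.

Brisco 4, Harke 4, Galen 2, Dorne 5, Eskel 11, Arden 10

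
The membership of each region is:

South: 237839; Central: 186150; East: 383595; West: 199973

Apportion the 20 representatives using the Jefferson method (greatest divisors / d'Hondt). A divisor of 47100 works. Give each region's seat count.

South: 5; Central: 3; East: 8; West: 4

With modified divisor 47100: modified quotas South 5.050, Central 3.952, East 8.144, West 4.246.
Rounding down: South 5, Central 3, East 8, West 4 (total 20).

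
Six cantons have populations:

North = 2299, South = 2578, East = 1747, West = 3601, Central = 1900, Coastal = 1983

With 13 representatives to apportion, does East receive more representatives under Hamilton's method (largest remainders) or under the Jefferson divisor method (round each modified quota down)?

Hamilton: North 2, South 2, East 2, West 3, Central 2, Coastal 2.
Jefferson: North 2, South 2, East 1, West 4, Central 2, Coastal 2.
East gets 2 under Hamilton and 1 under Jefferson.

Hamilton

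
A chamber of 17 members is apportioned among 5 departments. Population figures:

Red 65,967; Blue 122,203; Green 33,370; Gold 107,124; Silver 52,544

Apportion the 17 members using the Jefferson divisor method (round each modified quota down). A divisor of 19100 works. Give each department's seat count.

With modified divisor 19100: modified quotas Red 3.454, Blue 6.398, Green 1.747, Gold 5.609, Silver 2.751.
Rounding down: Red 3, Blue 6, Green 1, Gold 5, Silver 2 (total 17).

Red 3; Blue 6; Green 1; Gold 5; Silver 2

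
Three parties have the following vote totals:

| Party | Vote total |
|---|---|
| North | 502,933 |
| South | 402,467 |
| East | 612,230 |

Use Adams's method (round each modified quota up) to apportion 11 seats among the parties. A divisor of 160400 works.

North 4; South 3; East 4

With modified divisor 160400: modified quotas North 3.135, South 2.509, East 3.817.
Rounding up: North 4, South 3, East 4 (total 11).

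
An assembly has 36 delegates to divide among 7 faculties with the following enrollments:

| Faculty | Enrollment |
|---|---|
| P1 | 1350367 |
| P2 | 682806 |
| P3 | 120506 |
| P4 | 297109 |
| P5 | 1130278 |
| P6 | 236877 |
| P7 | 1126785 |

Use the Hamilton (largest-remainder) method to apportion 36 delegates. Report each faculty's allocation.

The standard divisor is 4944728/36 ≈ 137353.556.
Standard quotas: P1 9.8313, P2 4.9712, P3 0.8773, P4 2.1631, P5 8.2290, P6 1.7246, P7 8.2035.
Lower quotas: P1 9, P2 4, P3 0, P4 2, P5 8, P6 1, P7 8 (sum 32, leaving 4 seats).
Remainders in descending order: P2 0.9712, P3 0.8773, P1 0.8313, P6 0.7246, P5 0.2290, P7 0.2035, P4 0.1631.
Largest remainders: P2, P3, P1, P6 receive the extra seats.

P1 10, P2 5, P3 1, P4 2, P5 8, P6 2, P7 8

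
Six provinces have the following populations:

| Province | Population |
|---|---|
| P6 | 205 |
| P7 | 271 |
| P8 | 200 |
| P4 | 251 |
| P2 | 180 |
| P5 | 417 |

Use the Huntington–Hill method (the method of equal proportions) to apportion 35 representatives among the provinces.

P6 5, P7 6, P8 5, P4 6, P2 4, P5 9

With divisor 44: modified quotas P6 4.659, P7 6.159, P8 4.545, P4 5.705, P2 4.091, P5 9.477.
Geometric-mean thresholds: P6 √(4·5)=4.472, P7 √(6·7)=6.481, P8 √(4·5)=4.472, P4 √(5·6)=5.477, P2 √(4·5)=4.472, P5 √(9·10)=9.487.
Each quota rounded against its threshold gives P6 5, P7 6, P8 5, P4 6, P2 4, P5 9 (total 35).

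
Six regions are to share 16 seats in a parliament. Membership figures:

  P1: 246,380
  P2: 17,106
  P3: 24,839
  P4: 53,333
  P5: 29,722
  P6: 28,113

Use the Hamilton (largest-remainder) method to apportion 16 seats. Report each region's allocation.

Total 399493; standard divisor 399493/16 ≈ 24968.312.
Standard quotas: P1 9.8677, P2 0.6851, P3 0.9948, P4 2.1360, P5 1.1904, P6 1.1259.
Lower quotas: P1 9, P2 0, P3 0, P4 2, P5 1, P6 1 (sum 13, leaving 3 seats).
Remainders in descending order: P3 0.9948, P1 0.8677, P2 0.6851, P5 0.1904, P4 0.1360, P6 0.1259.
Largest remainders: P3, P1, P2 receive the extra seats.

P1=10, P2=1, P3=1, P4=2, P5=1, P6=1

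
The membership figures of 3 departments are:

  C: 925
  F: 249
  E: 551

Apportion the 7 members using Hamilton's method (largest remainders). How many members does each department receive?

The standard divisor is 1725/7 ≈ 246.429.
Standard quotas: C 3.754, F 1.010, E 2.236.
Lower quotas: C 3, F 1, E 2 (sum 6, leaving 1 seat).
Remainders in descending order: C 0.754, E 0.236, F 0.010.
Largest remainder: C receives the extra seat.

C=4, F=1, E=2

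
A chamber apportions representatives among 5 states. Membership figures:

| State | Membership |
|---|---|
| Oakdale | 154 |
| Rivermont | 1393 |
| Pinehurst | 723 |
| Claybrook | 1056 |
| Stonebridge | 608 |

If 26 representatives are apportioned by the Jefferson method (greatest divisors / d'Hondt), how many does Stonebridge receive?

4

Standard divisor 3934/26 ≈ 151.308; standard quotas: Oakdale 1.018, Rivermont 9.206, Pinehurst 4.778, Claybrook 6.979, Stonebridge 4.018.
Rounding down gives 1, 9, 4, 6, 4 = 24 seats, so the divisor must be adjusted.
With modified divisor 140: modified quotas Oakdale 1.100, Rivermont 9.950, Pinehurst 5.164, Claybrook 7.543, Stonebridge 4.343.
Rounding down: Oakdale 1, Rivermont 9, Pinehurst 5, Claybrook 7, Stonebridge 4 (total 26).
Stonebridge receives 4.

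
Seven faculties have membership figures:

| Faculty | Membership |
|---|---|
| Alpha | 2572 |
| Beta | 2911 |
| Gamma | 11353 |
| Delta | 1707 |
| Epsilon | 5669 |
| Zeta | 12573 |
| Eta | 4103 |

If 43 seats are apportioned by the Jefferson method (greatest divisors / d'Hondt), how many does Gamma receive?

Standard divisor 40888/43 ≈ 950.884; standard quotas: Alpha 2.705, Beta 3.061, Gamma 11.939, Delta 1.795, Epsilon 5.962, Zeta 13.222, Eta 4.315.
Rounding down gives 2, 3, 11, 1, 5, 13, 4 = 39 seats, so the divisor must be adjusted.
With modified divisor 870: modified quotas Alpha 2.956, Beta 3.346, Gamma 13.049, Delta 1.962, Epsilon 6.516, Zeta 14.452, Eta 4.716.
Rounding down: Alpha 2, Beta 3, Gamma 13, Delta 1, Epsilon 6, Zeta 14, Eta 4 (total 43).
Gamma receives 13.

13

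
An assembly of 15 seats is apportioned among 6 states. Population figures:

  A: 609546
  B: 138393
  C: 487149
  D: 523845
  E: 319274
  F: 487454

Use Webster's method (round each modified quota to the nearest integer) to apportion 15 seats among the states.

A 3, B 1, C 3, D 3, E 2, F 3

Standard divisor 2565661/15 ≈ 171044.067; standard quotas: A 3.564, B 0.809, C 2.848, D 3.063, E 1.867, F 2.850.
Rounding to the nearest integer gives 4, 1, 3, 3, 2, 3 = 16 seats, so the divisor must be adjusted.
With modified divisor 184500: modified quotas A 3.304, B 0.750, C 2.640, D 2.839, E 1.730, F 2.642.
Rounding to the nearest integer: A 3, B 1, C 3, D 3, E 2, F 3 (total 15).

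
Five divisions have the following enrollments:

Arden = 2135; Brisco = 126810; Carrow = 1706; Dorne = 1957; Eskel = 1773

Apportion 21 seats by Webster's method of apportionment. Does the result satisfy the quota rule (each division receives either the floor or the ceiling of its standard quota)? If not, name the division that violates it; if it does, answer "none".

Brisco

Standard quotas: Arden 0.334, Brisco 19.817, Carrow 0.267, Dorne 0.306, Eskel 0.277.
Webster allocation: Arden 0, Brisco 21, Carrow 0, Dorne 0, Eskel 0.
Brisco has quota 19.817 (lower 19, upper 20) but receives 21 — outside the quota interval.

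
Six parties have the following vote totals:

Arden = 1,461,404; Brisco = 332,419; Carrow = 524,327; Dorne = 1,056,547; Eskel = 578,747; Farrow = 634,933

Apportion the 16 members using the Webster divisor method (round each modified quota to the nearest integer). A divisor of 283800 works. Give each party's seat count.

Arden: 5, Brisco: 1, Carrow: 2, Dorne: 4, Eskel: 2, Farrow: 2

With modified divisor 283800: modified quotas Arden 5.149, Brisco 1.171, Carrow 1.848, Dorne 3.723, Eskel 2.039, Farrow 2.237.
Rounding to the nearest integer: Arden 5, Brisco 1, Carrow 2, Dorne 4, Eskel 2, Farrow 2 (total 16).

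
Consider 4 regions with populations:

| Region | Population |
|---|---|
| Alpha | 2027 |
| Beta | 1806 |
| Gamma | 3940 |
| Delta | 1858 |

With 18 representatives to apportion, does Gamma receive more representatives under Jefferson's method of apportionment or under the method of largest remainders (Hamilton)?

Jefferson

Jefferson: Alpha 4, Beta 3, Gamma 8, Delta 3.
Hamilton: Alpha 4, Beta 3, Gamma 7, Delta 4.
Gamma gets 8 under Jefferson and 7 under Hamilton.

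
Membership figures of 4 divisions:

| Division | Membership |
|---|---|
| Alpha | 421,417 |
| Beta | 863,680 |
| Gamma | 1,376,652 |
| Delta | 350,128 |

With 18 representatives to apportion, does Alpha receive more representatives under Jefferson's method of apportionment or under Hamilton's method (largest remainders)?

Jefferson: Alpha 2, Beta 5, Gamma 9, Delta 2.
Hamilton: Alpha 3, Beta 5, Gamma 8, Delta 2.
Alpha gets 2 under Jefferson and 3 under Hamilton.

Hamilton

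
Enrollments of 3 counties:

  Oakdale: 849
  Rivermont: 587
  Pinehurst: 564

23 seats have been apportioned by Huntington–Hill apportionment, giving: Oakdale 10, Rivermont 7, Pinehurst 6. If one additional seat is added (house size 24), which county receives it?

Priority for the next seat is population ÷ (√(s·(s+1))).
Priorities: Oakdale 80.949, Rivermont 78.441, Pinehurst 87.027.
Highest priority: Pinehurst.

Pinehurst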